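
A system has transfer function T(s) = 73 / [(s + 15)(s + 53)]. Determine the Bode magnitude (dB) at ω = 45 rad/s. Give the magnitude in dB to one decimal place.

-33.1 dB

|j45 + 15| = √(45² + 15²) = 47.43
|j45 + 53| = √(45² + 53²) = 69.53
|T(j45)| = 73 / (47.43 × 69.53) = 0.022135
20 log₁₀(0.022135) = -33.10 dB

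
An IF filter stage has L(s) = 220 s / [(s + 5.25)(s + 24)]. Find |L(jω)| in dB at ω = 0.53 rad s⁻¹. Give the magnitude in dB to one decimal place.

-0.7 dB

|j0.53| = 0.53
|j0.53 + 5.25| = √(0.53² + 5.25²) = 5.277
|j0.53 + 24| = √(0.53² + 24²) = 24.01
|L(j0.53)| = 220 × 0.53 / (5.277 × 24.01) = 0.92049
20 log₁₀(0.92049) = -0.72 dB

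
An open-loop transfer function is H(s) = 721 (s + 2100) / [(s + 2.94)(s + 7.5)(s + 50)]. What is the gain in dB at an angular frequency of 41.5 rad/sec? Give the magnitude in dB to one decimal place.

|j41.5 + 2100| = √(41.5² + 2100²) = 2100
|j41.5 + 2.94| = √(41.5² + 2.94²) = 41.6
|j41.5 + 7.5| = √(41.5² + 7.5²) = 42.17
|j41.5 + 50| = √(41.5² + 50²) = 64.98
|H(j41.5)| = 721 × 2100 / (41.6 × 42.17 × 64.98) = 13.283
20 log₁₀(13.283) = 22.47 dB

22.5 dB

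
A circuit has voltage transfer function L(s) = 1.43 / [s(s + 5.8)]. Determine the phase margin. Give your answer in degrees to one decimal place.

Gain crossover: |L(jω)| = 1 at ω ≈ 0.246 rad/s.
∠L(j0.246) = −90° − arctan(0.246/5.8) ≈ -92.43°
PM = 180° + (-92.43°) = 87.57°

87.6°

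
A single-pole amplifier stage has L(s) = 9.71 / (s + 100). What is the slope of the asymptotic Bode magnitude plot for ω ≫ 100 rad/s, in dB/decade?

-20 dB/decade

With 0 zeros and 1 pole, the high-frequency asymptotic slope is 20 × (0 − 1) = -20 dB/decade.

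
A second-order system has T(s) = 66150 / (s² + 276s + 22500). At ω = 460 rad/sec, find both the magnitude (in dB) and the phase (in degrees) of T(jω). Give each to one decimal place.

|(j460)² + 276(j460) + 22500| = |-1.891e+05 + j1.2696e+05| = 2.278e+05
|T(j460)| = 66150 / 2.278e+05 = 0.29043
20 log₁₀(0.29043) = -10.74 dB
∠[(j460)² + 276(j460) + 22500] = ∠[-1.891e+05 + j1.2696e+05] = 146.12°
∠T(j460) = −146.12° = -146.12°

|T| = -10.7 dB, ∠T = -146.1°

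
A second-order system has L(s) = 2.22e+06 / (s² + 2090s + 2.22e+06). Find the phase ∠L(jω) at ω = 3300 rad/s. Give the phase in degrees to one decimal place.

-141.5°

∠[(j3300)² + 2090(j3300) + 2.22e+06] = ∠[-8.67e+06 + j6.897e+06] = 141.50°
∠L(j3300) = −141.50° = -141.50°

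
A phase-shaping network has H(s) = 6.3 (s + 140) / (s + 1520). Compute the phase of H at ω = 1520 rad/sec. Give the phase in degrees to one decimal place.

39.7°

∠(j1520 + 140) = arctan(1520/140) = 84.74°
∠(j1520 + 1520) = arctan(1520/1520) = 45.00°
∠H(j1520) = 84.74° − 45.00° = 39.74°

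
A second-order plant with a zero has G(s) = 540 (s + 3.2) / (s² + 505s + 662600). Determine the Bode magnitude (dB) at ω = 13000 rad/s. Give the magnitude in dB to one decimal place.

|j13000 + 3.2| = √(13000² + 3.2²) = 1.3e+04
|(j13000)² + 505(j13000) + 662600| = |-1.6834e+08 + j6.565e+06| = 1.685e+08
|G(j13000)| = 540 × 1.3e+04 / 1.685e+08 = 0.04167
20 log₁₀(0.04167) = -27.60 dB

-27.6 dB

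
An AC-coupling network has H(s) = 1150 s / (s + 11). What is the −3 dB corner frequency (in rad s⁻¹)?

11 rad s⁻¹

For a single-pole high-pass, the −3 dB point is at the pole: ω = 11 rad s⁻¹.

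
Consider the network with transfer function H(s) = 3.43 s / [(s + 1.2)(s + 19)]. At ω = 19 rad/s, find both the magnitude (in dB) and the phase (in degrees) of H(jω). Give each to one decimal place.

|H| = -17.9 dB, ∠H = -41.4°

|j19| = 19
|j19 + 1.2| = √(19² + 1.2²) = 19.04
|j19 + 19| = √(19² + 19²) = 26.87
|H(j19)| = 3.43 × 19 / (19.04 × 26.87) = 0.1274
20 log₁₀(0.1274) = -17.90 dB
∠(j19) = 90.00°
∠(j19 + 1.2) = arctan(19/1.2) = 86.39°
∠(j19 + 19) = arctan(19/19) = 45.00°
∠H(j19) = 90.00° − (86.39° + 45.00°) = -41.39°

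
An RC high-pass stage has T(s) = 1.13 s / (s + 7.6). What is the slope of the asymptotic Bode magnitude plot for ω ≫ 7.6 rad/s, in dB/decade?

0 dB/decade

With 1 zero and 1 pole, the high-frequency asymptotic slope is 20 × (1 − 1) = 0 dB/decade.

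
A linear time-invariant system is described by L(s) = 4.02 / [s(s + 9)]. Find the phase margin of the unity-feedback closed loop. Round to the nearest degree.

Gain crossover: |L(jω)| = 1 at ω ≈ 0.446 rad/s.
∠L(j0.446) = −90° − arctan(0.446/9) ≈ -92.84°
PM = 180° + (-92.84°) = 87.16°

87 deg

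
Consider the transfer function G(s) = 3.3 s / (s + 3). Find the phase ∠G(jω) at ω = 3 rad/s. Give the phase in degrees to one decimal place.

45.0°

∠(j3) = 90.00°
∠(j3 + 3) = arctan(3/3) = 45.00°
∠G(j3) = 90.00° − 45.00° = 45.00°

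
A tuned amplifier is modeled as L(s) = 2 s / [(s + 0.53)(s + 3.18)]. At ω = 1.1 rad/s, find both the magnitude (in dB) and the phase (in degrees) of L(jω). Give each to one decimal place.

|L| = -5.4 dB, ∠L = 6.6 deg

|j1.1| = 1.1
|j1.1 + 0.53| = √(1.1² + 0.53²) = 1.221
|j1.1 + 3.18| = √(1.1² + 3.18²) = 3.365
|L(j1.1)| = 2 × 1.1 / (1.221 × 3.365) = 0.53546
20 log₁₀(0.53546) = -5.43 dB
∠(j1.1) = 90.00°
∠(j1.1 + 0.53) = arctan(1.1/0.53) = 64.27°
∠(j1.1 + 3.18) = arctan(1.1/3.18) = 19.08°
∠L(j1.1) = 90.00° − (64.27° + 19.08°) = 6.64°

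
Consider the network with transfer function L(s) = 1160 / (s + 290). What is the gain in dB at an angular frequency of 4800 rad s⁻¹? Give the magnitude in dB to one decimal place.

|j4800 + 290| = √(4800² + 290²) = 4809
|L(j4800)| = 1160 / 4809 = 0.24123
20 log₁₀(0.24123) = -12.35 dB

-12.4 dB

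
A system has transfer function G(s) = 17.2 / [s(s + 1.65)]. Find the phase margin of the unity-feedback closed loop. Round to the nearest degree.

Gain crossover: |G(jω)| = 1 at ω ≈ 3.99 rad/s.
∠G(j3.99) = −90° − arctan(3.99/1.65) ≈ -157.52°
PM = 180° + (-157.52°) = 22.48°

22°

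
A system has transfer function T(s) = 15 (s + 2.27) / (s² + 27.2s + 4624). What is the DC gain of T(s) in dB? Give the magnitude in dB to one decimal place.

T(0) = 15 × 2.27 / 4624 = 0.0073638
20 log₁₀(0.0073638) = -42.66 dB

-42.7 dB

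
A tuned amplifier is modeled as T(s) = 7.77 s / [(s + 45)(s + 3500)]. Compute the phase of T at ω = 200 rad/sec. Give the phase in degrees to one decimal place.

9.4°

∠(j200) = 90.00°
∠(j200 + 45) = arctan(200/45) = 77.32°
∠(j200 + 3500) = arctan(200/3500) = 3.27°
∠T(j200) = 90.00° − (77.32° + 3.27°) = 9.41°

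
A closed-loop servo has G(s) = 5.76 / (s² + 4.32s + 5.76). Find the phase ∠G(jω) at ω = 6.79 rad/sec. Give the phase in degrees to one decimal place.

-144.0°

∠[(j6.79)² + 4.32(j6.79) + 5.76] = ∠[-40.344 + j29.333] = 143.98°
∠G(j6.79) = −143.98° = -143.98°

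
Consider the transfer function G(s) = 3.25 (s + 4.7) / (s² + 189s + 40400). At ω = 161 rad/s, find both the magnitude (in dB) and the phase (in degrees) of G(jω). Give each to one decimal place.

|j161 + 4.7| = √(161² + 4.7²) = 161.1
|(j161)² + 189(j161) + 40400| = |14479 + j30429| = 3.37e+04
|G(j161)| = 3.25 × 161.1 / 3.37e+04 = 0.015534
20 log₁₀(0.015534) = -36.17 dB
∠(j161 + 4.7) = arctan(161/4.7) = 88.33°
∠[(j161)² + 189(j161) + 40400] = ∠[14479 + j30429] = 64.55°
∠G(j161) = 88.33° − 64.55° = 23.77°

|G| = -36.2 dB, ∠G = 23.8 deg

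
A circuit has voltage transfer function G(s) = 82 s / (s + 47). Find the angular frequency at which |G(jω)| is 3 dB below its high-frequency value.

47 rad/s

For a single-pole high-pass, the −3 dB point is at the pole: ω = 47 rad/s.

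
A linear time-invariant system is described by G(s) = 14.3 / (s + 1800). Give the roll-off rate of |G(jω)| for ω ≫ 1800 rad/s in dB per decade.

-20 dB/decade

With 0 zeros and 1 pole, the high-frequency asymptotic slope is 20 × (0 − 1) = -20 dB/decade.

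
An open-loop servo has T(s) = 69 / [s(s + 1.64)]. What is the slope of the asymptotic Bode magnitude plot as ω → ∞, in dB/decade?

-40 dB/decade

With 0 zeros and 2 poles, the high-frequency asymptotic slope is 20 × (0 − 2) = -40 dB/decade.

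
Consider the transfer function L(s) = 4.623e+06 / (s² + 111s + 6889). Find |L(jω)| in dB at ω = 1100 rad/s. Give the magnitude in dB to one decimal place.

11.6 dB

|(j1100)² + 111(j1100) + 6889| = |-1.2031e+06 + j1.221e+05| = 1.209e+06
|L(j1100)| = 4.623e+06 / 1.209e+06 = 3.8229
20 log₁₀(3.8229) = 11.65 dB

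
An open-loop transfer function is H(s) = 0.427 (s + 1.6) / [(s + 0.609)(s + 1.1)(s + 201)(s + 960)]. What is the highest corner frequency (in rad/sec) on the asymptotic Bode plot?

Break frequencies occur at each pole and zero magnitude: 0.609 rad/sec, 1.1 rad/sec, 1.6 rad/sec, 201 rad/sec, 960 rad/sec.
The highest is 960 rad/sec.

960 rad/sec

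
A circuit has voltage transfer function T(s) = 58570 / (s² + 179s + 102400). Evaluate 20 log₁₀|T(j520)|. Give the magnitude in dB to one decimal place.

-10.3 dB

|(j520)² + 179(j520) + 102400| = |-1.68e+05 + j93080| = 1.921e+05
|T(j520)| = 58570 / 1.921e+05 = 0.30495
20 log₁₀(0.30495) = -10.32 dB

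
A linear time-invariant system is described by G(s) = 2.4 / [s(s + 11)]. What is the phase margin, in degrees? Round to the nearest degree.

89 deg

Gain crossover: |G(jω)| = 1 at ω ≈ 0.218 rad s⁻¹.
∠G(j0.218) = −90° − arctan(0.218/11) ≈ -91.14°
PM = 180° + (-91.14°) = 88.86°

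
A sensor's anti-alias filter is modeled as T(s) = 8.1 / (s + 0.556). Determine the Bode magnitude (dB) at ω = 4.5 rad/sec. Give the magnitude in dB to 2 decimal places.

|j4.5 + 0.556| = √(4.5² + 0.556²) = 4.534
|T(j4.5)| = 8.1 / 4.534 = 1.7864
20 log₁₀(1.7864) = 5.040 dB

5.04 dB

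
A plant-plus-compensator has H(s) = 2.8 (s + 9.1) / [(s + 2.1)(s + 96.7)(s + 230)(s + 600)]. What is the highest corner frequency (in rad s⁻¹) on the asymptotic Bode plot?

600 rad s⁻¹

Break frequencies occur at each pole and zero magnitude: 2.1 rad s⁻¹, 9.1 rad s⁻¹, 96.7 rad s⁻¹, 230 rad s⁻¹, 600 rad s⁻¹.
The highest is 600 rad s⁻¹.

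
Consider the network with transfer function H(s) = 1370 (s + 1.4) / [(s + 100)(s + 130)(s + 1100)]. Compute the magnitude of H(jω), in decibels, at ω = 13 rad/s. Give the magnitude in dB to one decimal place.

|j13 + 1.4| = √(13² + 1.4²) = 13.08
|j13 + 100| = √(13² + 100²) = 100.8
|j13 + 130| = √(13² + 130²) = 130.6
|j13 + 1100| = √(13² + 1100²) = 1100
|H(j13)| = 1370 × 13.08 / (100.8 × 130.6 × 1100) = 0.001236
20 log₁₀(0.001236) = -58.16 dB

-58.2 dB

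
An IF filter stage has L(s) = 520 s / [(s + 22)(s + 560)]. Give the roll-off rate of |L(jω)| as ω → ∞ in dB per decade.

With 1 zero and 2 poles, the high-frequency asymptotic slope is 20 × (1 − 2) = -20 dB/decade.

-20 dB/decade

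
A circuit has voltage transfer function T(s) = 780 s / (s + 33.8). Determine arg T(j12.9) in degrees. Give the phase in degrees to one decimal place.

69.1°

∠(j12.9) = 90.00°
∠(j12.9 + 33.8) = arctan(12.9/33.8) = 20.89°
∠T(j12.9) = 90.00° − 20.89° = 69.11°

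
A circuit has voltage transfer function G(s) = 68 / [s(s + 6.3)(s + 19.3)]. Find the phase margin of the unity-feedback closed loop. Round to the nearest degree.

83°

Gain crossover: |G(jω)| = 1 at ω ≈ 0.557 rad/s.
∠G(j0.557) = −90° − arctan(0.557/6.3) − arctan(0.557/19.3) ≈ -96.70°
PM = 180° + (-96.70°) = 83.30°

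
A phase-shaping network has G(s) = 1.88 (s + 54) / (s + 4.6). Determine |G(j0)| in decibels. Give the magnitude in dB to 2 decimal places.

G(0) = 1.88 × 54 / 4.6 = 22.07
20 log₁₀(22.07) = 26.876 dB

26.88 dB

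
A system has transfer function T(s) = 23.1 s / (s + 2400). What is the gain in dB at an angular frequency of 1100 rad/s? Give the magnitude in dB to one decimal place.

|j1100| = 1100
|j1100 + 2400| = √(1100² + 2400²) = 2640
|T(j1100)| = 23.1 × 1100 / 2640 = 9.6247
20 log₁₀(9.6247) = 19.67 dB

19.7 dB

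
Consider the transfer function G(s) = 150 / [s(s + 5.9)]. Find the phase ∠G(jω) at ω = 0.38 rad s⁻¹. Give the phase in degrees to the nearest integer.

-94°

∠(j0.38 + 5.9) = arctan(0.38/5.9) = 3.69°
∠(j0.38) = 90.00°
∠G(j0.38) = − (3.69° + 90.00°) = -93.69°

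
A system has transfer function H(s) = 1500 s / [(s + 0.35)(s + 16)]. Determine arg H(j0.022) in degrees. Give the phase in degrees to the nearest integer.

∠(j0.022) = 90.00°
∠(j0.022 + 0.35) = arctan(0.022/0.35) = 3.60°
∠(j0.022 + 16) = arctan(0.022/16) = 0.08°
∠H(j0.022) = 90.00° − (3.60° + 0.08°) = 86.32°

86°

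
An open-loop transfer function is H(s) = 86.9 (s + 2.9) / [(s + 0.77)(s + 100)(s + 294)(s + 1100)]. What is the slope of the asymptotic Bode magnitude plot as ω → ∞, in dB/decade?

-60 dB/decade

With 1 zero and 4 poles, the high-frequency asymptotic slope is 20 × (1 − 4) = -60 dB/decade.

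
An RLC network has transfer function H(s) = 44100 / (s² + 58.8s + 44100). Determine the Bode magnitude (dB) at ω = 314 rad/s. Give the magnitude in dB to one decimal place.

|(j314)² + 58.8(j314) + 44100| = |-54496 + j18463| = 5.754e+04
|H(j314)| = 44100 / 5.754e+04 = 0.76644
20 log₁₀(0.76644) = -2.31 dB

-2.3 dB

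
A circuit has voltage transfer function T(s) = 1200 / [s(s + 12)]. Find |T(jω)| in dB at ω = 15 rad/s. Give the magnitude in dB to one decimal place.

|j15 + 12| = √(15² + 12²) = 19.21
|j15| = 15
|T(j15)| = 1200 / (19.21 × 15) = 4.1646
20 log₁₀(4.1646) = 12.39 dB

12.4 dB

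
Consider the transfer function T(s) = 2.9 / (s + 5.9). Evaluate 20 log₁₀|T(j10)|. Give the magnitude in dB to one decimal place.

-12.0 dB

|j10 + 5.9| = √(10² + 5.9²) = 11.61
|T(j10)| = 2.9 / 11.61 = 0.24977
20 log₁₀(0.24977) = -12.05 dB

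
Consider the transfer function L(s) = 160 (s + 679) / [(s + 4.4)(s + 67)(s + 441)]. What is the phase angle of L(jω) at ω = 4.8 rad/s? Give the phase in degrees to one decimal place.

-51.8°

∠(j4.8 + 679) = arctan(4.8/679) = 0.41°
∠(j4.8 + 4.4) = arctan(4.8/4.4) = 47.49°
∠(j4.8 + 67) = arctan(4.8/67) = 4.10°
∠(j4.8 + 441) = arctan(4.8/441) = 0.62°
∠L(j4.8) = 0.41° − (47.49° + 4.10° + 0.62°) = -51.81°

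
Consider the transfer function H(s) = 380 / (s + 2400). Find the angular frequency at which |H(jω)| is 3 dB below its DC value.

2400 rad/sec

For a single-pole low-pass, the −3 dB point is at the pole: ω = 2400 rad/sec.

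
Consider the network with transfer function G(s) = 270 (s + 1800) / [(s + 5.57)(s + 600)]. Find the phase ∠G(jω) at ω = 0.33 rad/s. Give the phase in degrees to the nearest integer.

-3°

∠(j0.33 + 1800) = arctan(0.33/1800) = 0.01°
∠(j0.33 + 5.57) = arctan(0.33/5.57) = 3.39°
∠(j0.33 + 600) = arctan(0.33/600) = 0.03°
∠G(j0.33) = 0.01° − (3.39° + 0.03°) = -3.41°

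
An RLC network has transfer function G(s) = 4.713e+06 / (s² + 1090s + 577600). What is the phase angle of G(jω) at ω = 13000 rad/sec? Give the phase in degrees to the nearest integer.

∠[(j13000)² + 1090(j13000) + 577600] = ∠[-1.6842e+08 + j1.417e+07] = 175.19°
∠G(j13000) = −175.19° = -175.19°

-175°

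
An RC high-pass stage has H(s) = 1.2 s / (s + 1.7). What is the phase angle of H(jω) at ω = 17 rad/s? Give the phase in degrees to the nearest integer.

∠(j17) = 90.00°
∠(j17 + 1.7) = arctan(17/1.7) = 84.29°
∠H(j17) = 90.00° − 84.29° = 5.71°

6°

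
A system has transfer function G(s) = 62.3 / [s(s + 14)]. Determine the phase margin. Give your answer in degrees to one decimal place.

Gain crossover: |G(jω)| = 1 at ω ≈ 4.26 rad/s.
∠G(j4.26) = −90° − arctan(4.26/14) ≈ -106.91°
PM = 180° + (-106.91°) = 73.09°

73.1 deg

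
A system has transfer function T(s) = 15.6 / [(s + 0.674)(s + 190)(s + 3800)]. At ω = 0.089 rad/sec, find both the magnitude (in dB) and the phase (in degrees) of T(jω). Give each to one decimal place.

|j0.089 + 0.674| = √(0.089² + 0.674²) = 0.6799
|j0.089 + 190| = √(0.089² + 190²) = 190
|j0.089 + 3800| = √(0.089² + 3800²) = 3800
|T(j0.089)| = 15.6 / (0.6799 × 190 × 3800) = 3.1781e-05
20 log₁₀(3.1781e-05) = -89.96 dB
∠(j0.089 + 0.674) = arctan(0.089/0.674) = 7.52°
∠(j0.089 + 190) = arctan(0.089/190) = 0.03°
∠(j0.089 + 3800) = arctan(0.089/3800) = 0.00°
∠T(j0.089) = − (7.52° + 0.03° + 0.00°) = -7.55°

|T| = -90.0 dB, ∠T = -7.6°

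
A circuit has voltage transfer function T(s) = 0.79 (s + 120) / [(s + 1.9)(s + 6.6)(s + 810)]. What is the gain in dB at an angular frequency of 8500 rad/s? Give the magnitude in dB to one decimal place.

-159.3 dB

|j8500 + 120| = √(8500² + 120²) = 8501
|j8500 + 1.9| = √(8500² + 1.9²) = 8500
|j8500 + 6.6| = √(8500² + 6.6²) = 8500
|j8500 + 810| = √(8500² + 810²) = 8539
|T(j8500)| = 0.79 × 8501 / (8500 × 8500 × 8539) = 1.0886e-08
20 log₁₀(1.0886e-08) = -159.26 dB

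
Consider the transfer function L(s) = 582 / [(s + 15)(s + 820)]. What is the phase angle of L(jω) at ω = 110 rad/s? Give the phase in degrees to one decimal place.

∠(j110 + 15) = arctan(110/15) = 82.23°
∠(j110 + 820) = arctan(110/820) = 7.64°
∠L(j110) = − (82.23° + 7.64°) = -89.88°

-89.9°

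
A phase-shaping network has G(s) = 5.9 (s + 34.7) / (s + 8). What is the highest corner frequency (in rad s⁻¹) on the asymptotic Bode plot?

Break frequencies occur at each pole and zero magnitude: 8 rad s⁻¹, 34.7 rad s⁻¹.
The highest is 34.7 rad s⁻¹.

34.7 rad s⁻¹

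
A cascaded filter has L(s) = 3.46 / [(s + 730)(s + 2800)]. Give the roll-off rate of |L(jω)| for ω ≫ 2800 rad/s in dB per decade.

-40 dB/decade

With 0 zeros and 2 poles, the high-frequency asymptotic slope is 20 × (0 − 2) = -40 dB/decade.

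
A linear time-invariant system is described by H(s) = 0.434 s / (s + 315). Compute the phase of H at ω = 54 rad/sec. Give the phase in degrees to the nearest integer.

∠(j54) = 90.00°
∠(j54 + 315) = arctan(54/315) = 9.73°
∠H(j54) = 90.00° − 9.73° = 80.27°

80 deg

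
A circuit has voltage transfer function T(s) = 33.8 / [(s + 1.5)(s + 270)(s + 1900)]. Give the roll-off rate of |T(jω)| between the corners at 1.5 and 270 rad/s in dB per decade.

In this band the factors already past their corner are: pole at 1.5; net slope = -20 dB/decade.

-20 dB/decade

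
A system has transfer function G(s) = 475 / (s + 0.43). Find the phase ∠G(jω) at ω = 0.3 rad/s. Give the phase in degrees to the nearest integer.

-35°

∠(j0.3 + 0.43) = arctan(0.3/0.43) = 34.90°
∠G(j0.3) = −34.90° = -34.90°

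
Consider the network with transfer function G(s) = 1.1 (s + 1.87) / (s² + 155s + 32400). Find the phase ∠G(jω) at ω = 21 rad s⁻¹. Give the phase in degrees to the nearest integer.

79 deg

∠(j21 + 1.87) = arctan(21/1.87) = 84.91°
∠[(j21)² + 155(j21) + 32400] = ∠[31959 + j3255] = 5.82°
∠G(j21) = 84.91° − 5.82° = 79.10°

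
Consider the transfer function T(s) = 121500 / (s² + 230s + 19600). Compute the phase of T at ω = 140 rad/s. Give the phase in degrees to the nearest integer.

-90°

∠[(j140)² + 230(j140) + 19600] = ∠[0 + j32200] = 90.00°
∠T(j140) = −90.00° = -90.00°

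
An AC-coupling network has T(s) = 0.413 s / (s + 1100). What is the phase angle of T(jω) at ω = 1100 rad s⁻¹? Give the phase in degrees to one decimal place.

∠(j1100) = 90.00°
∠(j1100 + 1100) = arctan(1100/1100) = 45.00°
∠T(j1100) = 90.00° − 45.00° = 45.00°

45.0°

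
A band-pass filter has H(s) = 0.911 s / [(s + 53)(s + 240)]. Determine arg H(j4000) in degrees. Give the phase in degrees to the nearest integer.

-86°

∠(j4000) = 90.00°
∠(j4000 + 53) = arctan(4000/53) = 89.24°
∠(j4000 + 240) = arctan(4000/240) = 86.57°
∠H(j4000) = 90.00° − (89.24° + 86.57°) = -85.81°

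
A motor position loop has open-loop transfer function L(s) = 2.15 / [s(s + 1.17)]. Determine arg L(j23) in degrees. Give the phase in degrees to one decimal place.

-177.1 deg

∠(j23 + 1.17) = arctan(23/1.17) = 87.09°
∠(j23) = 90.00°
∠L(j23) = − (87.09° + 90.00°) = -177.09°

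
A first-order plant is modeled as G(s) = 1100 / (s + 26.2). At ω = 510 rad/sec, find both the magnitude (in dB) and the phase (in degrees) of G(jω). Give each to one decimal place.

|j510 + 26.2| = √(510² + 26.2²) = 510.7
|G(j510)| = 1100 / 510.7 = 2.154
20 log₁₀(2.154) = 6.67 dB
∠(j510 + 26.2) = arctan(510/26.2) = 87.06°
∠G(j510) = −87.06° = -87.06°

|G| = 6.7 dB, ∠G = -87.1 deg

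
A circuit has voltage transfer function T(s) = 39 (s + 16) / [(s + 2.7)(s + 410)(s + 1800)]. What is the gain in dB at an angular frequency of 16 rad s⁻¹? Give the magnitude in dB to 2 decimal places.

|j16 + 16| = √(16² + 16²) = 22.63
|j16 + 2.7| = √(16² + 2.7²) = 16.23
|j16 + 410| = √(16² + 410²) = 410.3
|j16 + 1800| = √(16² + 1800²) = 1800
|T(j16)| = 39 × 22.63 / (16.23 × 410.3 × 1800) = 7.3634e-05
20 log₁₀(7.3634e-05) = -82.658 dB

-82.66 dB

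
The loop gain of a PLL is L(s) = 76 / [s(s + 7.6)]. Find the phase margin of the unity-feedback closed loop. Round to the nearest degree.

Gain crossover: |L(jω)| = 1 at ω ≈ 7.24 rad/s.
∠L(j7.24) = −90° − arctan(7.24/7.6) ≈ -133.61°
PM = 180° + (-133.61°) = 46.39°

46°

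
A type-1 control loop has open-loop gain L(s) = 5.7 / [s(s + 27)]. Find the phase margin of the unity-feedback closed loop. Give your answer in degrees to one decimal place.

Gain crossover: |L(jω)| = 1 at ω ≈ 0.211 rad/s.
∠L(j0.211) = −90° − arctan(0.211/27) ≈ -90.45°
PM = 180° + (-90.45°) = 89.55°

89.6 deg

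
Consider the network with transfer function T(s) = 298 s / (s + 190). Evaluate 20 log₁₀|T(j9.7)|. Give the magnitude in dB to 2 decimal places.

23.63 dB

|j9.7| = 9.7
|j9.7 + 190| = √(9.7² + 190²) = 190.2
|T(j9.7)| = 298 × 9.7 / 190.2 = 15.194
20 log₁₀(15.194) = 23.633 dB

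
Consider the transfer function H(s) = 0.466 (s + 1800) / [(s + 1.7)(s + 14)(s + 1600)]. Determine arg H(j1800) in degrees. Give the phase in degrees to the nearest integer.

∠(j1800 + 1800) = arctan(1800/1800) = 45.00°
∠(j1800 + 1.7) = arctan(1800/1.7) = 89.95°
∠(j1800 + 14) = arctan(1800/14) = 89.55°
∠(j1800 + 1600) = arctan(1800/1600) = 48.37°
∠H(j1800) = 45.00° − (89.95° + 89.55° + 48.37°) = -182.87°

-183°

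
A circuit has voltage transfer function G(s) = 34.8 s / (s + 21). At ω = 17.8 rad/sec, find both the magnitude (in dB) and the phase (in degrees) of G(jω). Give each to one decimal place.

|G| = 27.0 dB, ∠G = 49.7°

|j17.8| = 17.8
|j17.8 + 21| = √(17.8² + 21²) = 27.53
|G(j17.8)| = 34.8 × 17.8 / 27.53 = 22.501
20 log₁₀(22.501) = 27.04 dB
∠(j17.8) = 90.00°
∠(j17.8 + 21) = arctan(17.8/21) = 40.29°
∠G(j17.8) = 90.00° − 40.29° = 49.71°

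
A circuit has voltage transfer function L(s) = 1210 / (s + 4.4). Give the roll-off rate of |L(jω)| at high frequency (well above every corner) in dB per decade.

With 0 zeros and 1 pole, the high-frequency asymptotic slope is 20 × (0 − 1) = -20 dB/decade.

-20 dB/decade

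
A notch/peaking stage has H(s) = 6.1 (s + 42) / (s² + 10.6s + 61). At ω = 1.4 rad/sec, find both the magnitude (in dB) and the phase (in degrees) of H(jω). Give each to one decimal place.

|H| = 12.5 dB, ∠H = -12.2 deg

|j1.4 + 42| = √(1.4² + 42²) = 42.02
|(j1.4)² + 10.6(j1.4) + 61| = |59.04 + j14.84| = 60.88
|H(j1.4)| = 6.1 × 42.02 / 60.88 = 4.2109
20 log₁₀(4.2109) = 12.49 dB
∠(j1.4 + 42) = arctan(1.4/42) = 1.91°
∠[(j1.4)² + 10.6(j1.4) + 61] = ∠[59.04 + j14.84] = 14.11°
∠H(j1.4) = 1.91° − 14.11° = -12.20°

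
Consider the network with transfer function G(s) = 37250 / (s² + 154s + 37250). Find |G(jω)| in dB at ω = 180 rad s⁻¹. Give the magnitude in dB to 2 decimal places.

2.44 dB

|(j180)² + 154(j180) + 37250| = |4850 + j27720| = 2.814e+04
|G(j180)| = 37250 / 2.814e+04 = 1.3237
20 log₁₀(1.3237) = 2.436 dB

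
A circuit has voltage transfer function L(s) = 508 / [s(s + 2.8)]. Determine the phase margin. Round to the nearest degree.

7°

Gain crossover: |L(jω)| = 1 at ω ≈ 22.5 rad/sec.
∠L(j22.5) = −90° − arctan(22.5/2.8) ≈ -172.89°
PM = 180° + (-172.89°) = 7.11°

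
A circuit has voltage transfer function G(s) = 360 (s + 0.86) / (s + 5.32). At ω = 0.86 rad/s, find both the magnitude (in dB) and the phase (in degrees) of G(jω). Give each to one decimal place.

|j0.86 + 0.86| = √(0.86² + 0.86²) = 1.216
|j0.86 + 5.32| = √(0.86² + 5.32²) = 5.389
|G(j0.86)| = 360 × 1.216 / 5.389 = 81.246
20 log₁₀(81.246) = 38.20 dB
∠(j0.86 + 0.86) = arctan(0.86/0.86) = 45.00°
∠(j0.86 + 5.32) = arctan(0.86/5.32) = 9.18°
∠G(j0.86) = 45.00° − 9.18° = 35.82°

|G| = 38.2 dB, ∠G = 35.8°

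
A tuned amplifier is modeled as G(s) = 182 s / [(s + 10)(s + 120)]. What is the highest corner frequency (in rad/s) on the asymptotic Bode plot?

Break frequencies occur at each pole and zero magnitude: 10 rad/s, 120 rad/s.
The highest is 120 rad/s.

120 rad/s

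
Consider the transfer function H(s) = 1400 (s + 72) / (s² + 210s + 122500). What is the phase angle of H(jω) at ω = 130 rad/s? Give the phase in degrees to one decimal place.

∠(j130 + 72) = arctan(130/72) = 61.02°
∠[(j130)² + 210(j130) + 122500] = ∠[1.056e+05 + j27300] = 14.49°
∠H(j130) = 61.02° − 14.49° = 46.53°

46.5°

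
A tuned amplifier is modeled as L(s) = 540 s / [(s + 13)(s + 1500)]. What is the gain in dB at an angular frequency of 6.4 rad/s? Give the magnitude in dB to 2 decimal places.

|j6.4| = 6.4
|j6.4 + 13| = √(6.4² + 13²) = 14.49
|j6.4 + 1500| = √(6.4² + 1500²) = 1500
|L(j6.4)| = 540 × 6.4 / (14.49 × 1500) = 0.159
20 log₁₀(0.159) = -15.972 dB

-15.97 dB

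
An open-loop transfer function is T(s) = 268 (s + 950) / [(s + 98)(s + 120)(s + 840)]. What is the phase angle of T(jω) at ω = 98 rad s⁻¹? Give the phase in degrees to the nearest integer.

-85°

∠(j98 + 950) = arctan(98/950) = 5.89°
∠(j98 + 98) = arctan(98/98) = 45.00°
∠(j98 + 120) = arctan(98/120) = 39.24°
∠(j98 + 840) = arctan(98/840) = 6.65°
∠T(j98) = 5.89° − (45.00° + 39.24° + 6.65°) = -85.00°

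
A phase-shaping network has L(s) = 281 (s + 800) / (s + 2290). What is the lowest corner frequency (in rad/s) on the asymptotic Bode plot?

800 rad/s

Break frequencies occur at each pole and zero magnitude: 800 rad/s, 2290 rad/s.
The lowest is 800 rad/s.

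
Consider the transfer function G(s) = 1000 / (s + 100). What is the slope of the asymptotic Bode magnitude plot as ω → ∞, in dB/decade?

-20 dB/decade

With 0 zeros and 1 pole, the high-frequency asymptotic slope is 20 × (0 − 1) = -20 dB/decade.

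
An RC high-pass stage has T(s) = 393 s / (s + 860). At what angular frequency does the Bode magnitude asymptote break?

The single real pole at s = −860 gives a corner at ω = 860 rad/s.

860 rad/s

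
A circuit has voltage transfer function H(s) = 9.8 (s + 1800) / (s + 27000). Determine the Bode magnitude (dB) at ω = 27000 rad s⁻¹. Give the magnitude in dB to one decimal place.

|j27000 + 1800| = √(27000² + 1800²) = 2.706e+04
|j27000 + 27000| = √(27000² + 27000²) = 3.818e+04
|H(j27000)| = 9.8 × 2.706e+04 / 3.818e+04 = 6.945
20 log₁₀(6.945) = 16.83 dB

16.8 dB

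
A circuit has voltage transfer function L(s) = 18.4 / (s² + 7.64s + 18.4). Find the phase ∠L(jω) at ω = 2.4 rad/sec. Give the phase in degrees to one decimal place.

-55.4°

∠[(j2.4)² + 7.64(j2.4) + 18.4] = ∠[12.64 + j18.336] = 55.42°
∠L(j2.4) = −55.42° = -55.42°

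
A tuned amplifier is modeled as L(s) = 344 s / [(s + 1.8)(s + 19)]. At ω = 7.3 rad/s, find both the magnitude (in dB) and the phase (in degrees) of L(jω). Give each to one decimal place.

|L| = 24.3 dB, ∠L = -7.2°

|j7.3| = 7.3
|j7.3 + 1.8| = √(7.3² + 1.8²) = 7.519
|j7.3 + 19| = √(7.3² + 19²) = 20.35
|L(j7.3)| = 344 × 7.3 / (7.519 × 20.35) = 16.409
20 log₁₀(16.409) = 24.30 dB
∠(j7.3) = 90.00°
∠(j7.3 + 1.8) = arctan(7.3/1.8) = 76.15°
∠(j7.3 + 19) = arctan(7.3/19) = 21.02°
∠L(j7.3) = 90.00° − (76.15° + 21.02°) = -7.17°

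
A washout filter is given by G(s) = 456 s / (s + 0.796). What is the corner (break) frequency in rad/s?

The single real pole at s = −0.796 gives a corner at ω = 0.796 rad/s.

0.796 rad/s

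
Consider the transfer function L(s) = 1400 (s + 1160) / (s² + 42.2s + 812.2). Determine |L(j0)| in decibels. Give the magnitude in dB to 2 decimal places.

L(0) = 1400 × 1160 / 812.2 = 1999.5
20 log₁₀(1999.5) = 66.018 dB

66.02 dB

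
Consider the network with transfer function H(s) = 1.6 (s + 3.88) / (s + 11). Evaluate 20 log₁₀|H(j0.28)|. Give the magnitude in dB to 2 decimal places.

-4.95 dB

|j0.28 + 3.88| = √(0.28² + 3.88²) = 3.89
|j0.28 + 11| = √(0.28² + 11²) = 11
|H(j0.28)| = 1.6 × 3.89 / 11 = 0.56565
20 log₁₀(0.56565) = -4.949 dB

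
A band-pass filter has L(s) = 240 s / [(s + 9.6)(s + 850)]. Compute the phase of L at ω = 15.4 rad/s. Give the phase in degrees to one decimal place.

30.9 deg

∠(j15.4) = 90.00°
∠(j15.4 + 9.6) = arctan(15.4/9.6) = 58.06°
∠(j15.4 + 850) = arctan(15.4/850) = 1.04°
∠L(j15.4) = 90.00° − (58.06° + 1.04°) = 30.90°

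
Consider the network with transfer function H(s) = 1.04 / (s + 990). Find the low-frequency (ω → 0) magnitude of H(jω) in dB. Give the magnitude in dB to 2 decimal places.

H(0) = 1.04 / 990 = 0.0010505
20 log₁₀(0.0010505) = -59.572 dB

-59.57 dB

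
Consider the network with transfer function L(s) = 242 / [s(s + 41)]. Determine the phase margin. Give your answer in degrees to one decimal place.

Gain crossover: |L(jω)| = 1 at ω ≈ 5.84 rad/s.
∠L(j5.84) = −90° − arctan(5.84/41) ≈ -98.11°
PM = 180° + (-98.11°) = 81.89°

81.9°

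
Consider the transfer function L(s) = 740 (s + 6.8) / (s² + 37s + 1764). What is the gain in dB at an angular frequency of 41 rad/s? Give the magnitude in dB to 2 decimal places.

26.13 dB

|j41 + 6.8| = √(41² + 6.8²) = 41.56
|(j41)² + 37(j41) + 1764| = |83 + j1517| = 1519
|L(j41)| = 740 × 41.56 / 1519 = 20.243
20 log₁₀(20.243) = 26.125 dB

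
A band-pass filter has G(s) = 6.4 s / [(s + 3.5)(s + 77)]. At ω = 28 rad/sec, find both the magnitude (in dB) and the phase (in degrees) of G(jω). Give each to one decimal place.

|j28| = 28
|j28 + 3.5| = √(28² + 3.5²) = 28.22
|j28 + 77| = √(28² + 77²) = 81.93
|G(j28)| = 6.4 × 28 / (28.22 × 81.93) = 0.07751
20 log₁₀(0.07751) = -22.21 dB
∠(j28) = 90.00°
∠(j28 + 3.5) = arctan(28/3.5) = 82.87°
∠(j28 + 77) = arctan(28/77) = 19.98°
∠G(j28) = 90.00° − (82.87° + 19.98°) = -12.86°

|G| = -22.2 dB, ∠G = -12.9°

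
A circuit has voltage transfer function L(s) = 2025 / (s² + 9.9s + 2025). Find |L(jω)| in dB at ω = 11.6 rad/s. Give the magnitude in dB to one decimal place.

|(j11.6)² + 9.9(j11.6) + 2025| = |1890.4 + j114.84| = 1894
|L(j11.6)| = 2025 / 1894 = 1.0692
20 log₁₀(1.0692) = 0.58 dB

0.6 dB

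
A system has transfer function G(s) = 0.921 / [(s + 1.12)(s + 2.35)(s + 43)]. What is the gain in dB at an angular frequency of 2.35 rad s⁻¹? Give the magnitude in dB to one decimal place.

|j2.35 + 1.12| = √(2.35² + 1.12²) = 2.603
|j2.35 + 2.35| = √(2.35² + 2.35²) = 3.323
|j2.35 + 43| = √(2.35² + 43²) = 43.06
|G(j2.35)| = 0.921 / (2.603 × 3.323 × 43.06) = 0.002472
20 log₁₀(0.002472) = -52.14 dB

-52.1 dB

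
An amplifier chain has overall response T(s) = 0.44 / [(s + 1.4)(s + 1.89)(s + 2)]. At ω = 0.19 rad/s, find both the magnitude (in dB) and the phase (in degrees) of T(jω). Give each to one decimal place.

|j0.19 + 1.4| = √(0.19² + 1.4²) = 1.413
|j0.19 + 1.89| = √(0.19² + 1.89²) = 1.9
|j0.19 + 2| = √(0.19² + 2²) = 2.009
|T(j0.19)| = 0.44 / (1.413 × 1.9 × 2.009) = 0.081608
20 log₁₀(0.081608) = -21.77 dB
∠(j0.19 + 1.4) = arctan(0.19/1.4) = 7.73°
∠(j0.19 + 1.89) = arctan(0.19/1.89) = 5.74°
∠(j0.19 + 2) = arctan(0.19/2) = 5.43°
∠T(j0.19) = − (7.73° + 5.74° + 5.43°) = -18.90°

|T| = -21.8 dB, ∠T = -18.9°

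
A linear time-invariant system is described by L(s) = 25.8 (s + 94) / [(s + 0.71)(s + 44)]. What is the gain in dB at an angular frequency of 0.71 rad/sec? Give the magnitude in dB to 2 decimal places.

34.79 dB

|j0.71 + 94| = √(0.71² + 94²) = 94
|j0.71 + 0.71| = √(0.71² + 0.71²) = 1.004
|j0.71 + 44| = √(0.71² + 44²) = 44.01
|L(j0.71)| = 25.8 × 94 / (1.004 × 44.01) = 54.888
20 log₁₀(54.888) = 34.790 dB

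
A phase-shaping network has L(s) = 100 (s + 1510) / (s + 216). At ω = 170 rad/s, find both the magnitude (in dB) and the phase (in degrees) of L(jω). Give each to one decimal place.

|L| = 54.9 dB, ∠L = -31.8°

|j170 + 1510| = √(170² + 1510²) = 1520
|j170 + 216| = √(170² + 216²) = 274.9
|L(j170)| = 100 × 1520 / 274.9 = 552.81
20 log₁₀(552.81) = 54.85 dB
∠(j170 + 1510) = arctan(170/1510) = 6.42°
∠(j170 + 216) = arctan(170/216) = 38.20°
∠L(j170) = 6.42° − 38.20° = -31.78°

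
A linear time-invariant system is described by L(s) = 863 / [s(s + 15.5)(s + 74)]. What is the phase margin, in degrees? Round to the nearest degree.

87 deg

Gain crossover: |L(jω)| = 1 at ω ≈ 0.751 rad/s.
∠L(j0.751) = −90° − arctan(0.751/15.5) − arctan(0.751/74) ≈ -93.36°
PM = 180° + (-93.36°) = 86.64°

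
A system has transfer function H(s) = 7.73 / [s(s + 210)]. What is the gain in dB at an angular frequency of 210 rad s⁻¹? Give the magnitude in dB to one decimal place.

-78.1 dB

|j210 + 210| = √(210² + 210²) = 297
|j210| = 210
|H(j210)| = 7.73 / (297 × 210) = 0.00012394
20 log₁₀(0.00012394) = -78.14 dB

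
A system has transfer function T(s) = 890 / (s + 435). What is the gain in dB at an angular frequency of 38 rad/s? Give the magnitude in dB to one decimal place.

6.2 dB

|j38 + 435| = √(38² + 435²) = 436.7
|T(j38)| = 890 / 436.7 = 2.0382
20 log₁₀(2.0382) = 6.18 dB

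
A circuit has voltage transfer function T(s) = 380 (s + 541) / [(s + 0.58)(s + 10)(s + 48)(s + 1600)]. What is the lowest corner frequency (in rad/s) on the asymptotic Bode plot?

Break frequencies occur at each pole and zero magnitude: 0.58 rad/s, 10 rad/s, 48 rad/s, 541 rad/s, 1600 rad/s.
The lowest is 0.58 rad/s.

0.58 rad/s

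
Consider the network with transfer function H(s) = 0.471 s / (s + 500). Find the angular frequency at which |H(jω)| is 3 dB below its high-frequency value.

500 rad/s

For a single-pole high-pass, the −3 dB point is at the pole: ω = 500 rad/s.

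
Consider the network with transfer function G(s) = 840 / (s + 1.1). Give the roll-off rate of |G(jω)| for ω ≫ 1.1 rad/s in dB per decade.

With 0 zeros and 1 pole, the high-frequency asymptotic slope is 20 × (0 − 1) = -20 dB/decade.

-20 dB/decade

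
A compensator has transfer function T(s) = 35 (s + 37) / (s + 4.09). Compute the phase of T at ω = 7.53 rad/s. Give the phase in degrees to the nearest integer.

-50°

∠(j7.53 + 37) = arctan(7.53/37) = 11.50°
∠(j7.53 + 4.09) = arctan(7.53/4.09) = 61.49°
∠T(j7.53) = 11.50° − 61.49° = -49.99°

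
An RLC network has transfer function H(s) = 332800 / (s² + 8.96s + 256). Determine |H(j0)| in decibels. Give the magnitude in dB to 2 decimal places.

62.28 dB

H(0) = 332800 / 256 = 1300
20 log₁₀(1300) = 62.279 dB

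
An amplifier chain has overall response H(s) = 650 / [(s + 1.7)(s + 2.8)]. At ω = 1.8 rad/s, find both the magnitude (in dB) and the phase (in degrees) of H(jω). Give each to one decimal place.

|j1.8 + 1.7| = √(1.8² + 1.7²) = 2.476
|j1.8 + 2.8| = √(1.8² + 2.8²) = 3.329
|H(j1.8)| = 650 / (2.476 × 3.329) = 78.87
20 log₁₀(78.87) = 37.94 dB
∠(j1.8 + 1.7) = arctan(1.8/1.7) = 46.64°
∠(j1.8 + 2.8) = arctan(1.8/2.8) = 32.74°
∠H(j1.8) = − (46.64° + 32.74°) = -79.37°

|H| = 37.9 dB, ∠H = -79.4°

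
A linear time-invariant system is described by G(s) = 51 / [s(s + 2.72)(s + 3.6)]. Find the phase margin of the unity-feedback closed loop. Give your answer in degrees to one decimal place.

5.6°

Gain crossover: |G(jω)| = 1 at ω ≈ 2.83 rad/sec.
∠G(j2.83) = −90° − arctan(2.83/2.72) − arctan(2.83/3.6) ≈ -174.38°
PM = 180° + (-174.38°) = 5.62°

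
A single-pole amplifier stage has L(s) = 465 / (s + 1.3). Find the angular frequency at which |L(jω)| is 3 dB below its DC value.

1.3 rad s⁻¹

For a single-pole low-pass, the −3 dB point is at the pole: ω = 1.3 rad s⁻¹.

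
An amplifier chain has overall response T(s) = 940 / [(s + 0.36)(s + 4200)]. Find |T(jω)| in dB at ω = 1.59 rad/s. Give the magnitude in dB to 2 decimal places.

|j1.59 + 0.36| = √(1.59² + 0.36²) = 1.63
|j1.59 + 4200| = √(1.59² + 4200²) = 4200
|T(j1.59)| = 940 / (1.63 × 4200) = 0.13729
20 log₁₀(0.13729) = -17.247 dB

-17.25 dB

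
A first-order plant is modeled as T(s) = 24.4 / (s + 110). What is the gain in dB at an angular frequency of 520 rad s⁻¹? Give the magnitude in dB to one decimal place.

-26.8 dB

|j520 + 110| = √(520² + 110²) = 531.5
|T(j520)| = 24.4 / 531.5 = 0.045907
20 log₁₀(0.045907) = -26.76 dB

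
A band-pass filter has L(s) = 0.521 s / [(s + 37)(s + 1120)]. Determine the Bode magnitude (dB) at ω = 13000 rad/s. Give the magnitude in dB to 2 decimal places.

|j13000| = 1.3e+04
|j13000 + 37| = √(13000² + 37²) = 1.3e+04
|j13000 + 1120| = √(13000² + 1120²) = 1.305e+04
|L(j13000)| = 0.521 × 1.3e+04 / (1.3e+04 × 1.305e+04) = 3.9929e-05
20 log₁₀(3.9929e-05) = -87.974 dB

-87.97 dB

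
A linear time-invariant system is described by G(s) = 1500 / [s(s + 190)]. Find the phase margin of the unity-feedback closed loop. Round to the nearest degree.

88 deg

Gain crossover: |G(jω)| = 1 at ω ≈ 7.89 rad/sec.
∠G(j7.89) = −90° − arctan(7.89/190) ≈ -92.38°
PM = 180° + (-92.38°) = 87.62°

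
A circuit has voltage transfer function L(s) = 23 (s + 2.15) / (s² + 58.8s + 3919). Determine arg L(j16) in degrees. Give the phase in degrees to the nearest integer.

68 deg

∠(j16 + 2.15) = arctan(16/2.15) = 82.35°
∠[(j16)² + 58.8(j16) + 3919] = ∠[3663 + j940.8] = 14.40°
∠L(j16) = 82.35° − 14.40° = 67.94°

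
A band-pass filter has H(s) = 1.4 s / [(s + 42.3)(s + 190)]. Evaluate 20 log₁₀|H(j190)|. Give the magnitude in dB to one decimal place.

|j190| = 190
|j190 + 42.3| = √(190² + 42.3²) = 194.7
|j190 + 190| = √(190² + 190²) = 268.7
|H(j190)| = 1.4 × 190 / (194.7 × 268.7) = 0.0050857
20 log₁₀(0.0050857) = -45.87 dB

-45.9 dB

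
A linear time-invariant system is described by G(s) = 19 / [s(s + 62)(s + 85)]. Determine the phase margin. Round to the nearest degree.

Gain crossover: |G(jω)| = 1 at ω ≈ 0.00361 rad s⁻¹.
∠G(j0.00361) = −90° − arctan(0.00361/62) − arctan(0.00361/85) ≈ -90.01°
PM = 180° + (-90.01°) = 89.99°

90 deg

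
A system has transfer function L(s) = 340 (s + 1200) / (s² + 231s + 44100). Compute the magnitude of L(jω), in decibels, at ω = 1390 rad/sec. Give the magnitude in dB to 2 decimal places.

-9.74 dB

|j1390 + 1200| = √(1390² + 1200²) = 1836
|(j1390)² + 231(j1390) + 44100| = |-1.888e+06 + j3.2109e+05| = 1.915e+06
|L(j1390)| = 340 × 1836 / 1.915e+06 = 0.32601
20 log₁₀(0.32601) = -9.735 dB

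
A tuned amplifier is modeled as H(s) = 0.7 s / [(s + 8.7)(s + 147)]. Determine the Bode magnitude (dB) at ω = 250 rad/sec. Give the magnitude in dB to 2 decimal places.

-52.35 dB

|j250| = 250
|j250 + 8.7| = √(250² + 8.7²) = 250.2
|j250 + 147| = √(250² + 147²) = 290
|H(j250)| = 0.7 × 250 / (250.2 × 290) = 0.0024122
20 log₁₀(0.0024122) = -52.352 dB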